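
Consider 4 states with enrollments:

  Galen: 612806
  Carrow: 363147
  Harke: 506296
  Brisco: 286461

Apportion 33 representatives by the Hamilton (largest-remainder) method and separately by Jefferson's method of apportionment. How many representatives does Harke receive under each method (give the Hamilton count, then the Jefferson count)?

Hamilton: Galen 11, Carrow 7, Harke 10, Brisco 5.
Jefferson: Galen 12, Carrow 7, Harke 9, Brisco 5.
Harke gets 10 under Hamilton and 9 under Jefferson.

10 and 9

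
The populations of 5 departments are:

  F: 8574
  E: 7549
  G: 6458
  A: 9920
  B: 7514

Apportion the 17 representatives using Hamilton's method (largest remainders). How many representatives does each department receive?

F=4, E=3, G=3, A=4, B=3

Standard divisor: 40015 ÷ 17 ≈ 2353.824.
Standard quotas: F 3.6426, E 3.2071, G 2.7436, A 4.2144, B 3.1923.
Lower quotas: F 3, E 3, G 2, A 4, B 3 (sum 15, leaving 2 seats).
Remainders in descending order: G 0.7436, F 0.6426, A 0.2144, E 0.2071, B 0.1923.
The surplus seats go to G, F.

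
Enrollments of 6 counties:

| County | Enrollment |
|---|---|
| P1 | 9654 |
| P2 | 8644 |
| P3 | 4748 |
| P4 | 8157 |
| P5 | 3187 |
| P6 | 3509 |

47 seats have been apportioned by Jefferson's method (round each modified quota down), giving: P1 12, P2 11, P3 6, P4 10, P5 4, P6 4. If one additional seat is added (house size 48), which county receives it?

Priority for the next seat is population ÷ (current seats + 1).
Priorities: P1 742.615, P2 720.333, P3 678.286, P4 741.545, P5 637.400, P6 701.800.
Highest priority: P1.

P1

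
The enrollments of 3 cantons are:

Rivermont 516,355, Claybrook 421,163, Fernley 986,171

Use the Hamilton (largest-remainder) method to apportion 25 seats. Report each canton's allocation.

The standard divisor is 1923689/25 ≈ 76947.56.
Standard quotas: Rivermont 6.7105, Claybrook 5.4734, Fernley 12.8161.
Lower quotas: Rivermont 6, Claybrook 5, Fernley 12 (sum 23, leaving 2 seats).
Remainders in descending order: Fernley 0.8161, Rivermont 0.7105, Claybrook 0.4734.
Largest remainders: Fernley, Rivermont receive the extra seats.

Rivermont=7, Claybrook=5, Fernley=13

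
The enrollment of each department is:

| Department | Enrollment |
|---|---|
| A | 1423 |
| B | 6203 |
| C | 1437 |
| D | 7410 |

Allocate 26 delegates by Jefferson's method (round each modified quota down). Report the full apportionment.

Standard divisor 16473/26 ≈ 633.577; standard quotas: A 2.246, B 9.790, C 2.268, D 11.696.
Rounding down gives 2, 9, 2, 11 = 24 seats, so the divisor must be adjusted.
With modified divisor 600: modified quotas A 2.372, B 10.338, C 2.395, D 12.350.
Rounding down: A 2, B 10, C 2, D 12 (total 26).

A 2, B 10, C 2, D 12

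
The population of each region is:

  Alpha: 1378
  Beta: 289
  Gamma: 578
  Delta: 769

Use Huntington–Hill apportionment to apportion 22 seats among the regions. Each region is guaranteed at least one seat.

With divisor 136: modified quotas Alpha 10.132, Beta 2.125, Gamma 4.250, Delta 5.654.
Geometric-mean thresholds: Alpha √(10·11)=10.488, Beta √(2·3)=2.449, Gamma √(4·5)=4.472, Delta √(5·6)=5.477.
Each quota rounded against its threshold gives Alpha 10, Beta 2, Gamma 4, Delta 6 (total 22).

Alpha 10, Beta 2, Gamma 4, Delta 6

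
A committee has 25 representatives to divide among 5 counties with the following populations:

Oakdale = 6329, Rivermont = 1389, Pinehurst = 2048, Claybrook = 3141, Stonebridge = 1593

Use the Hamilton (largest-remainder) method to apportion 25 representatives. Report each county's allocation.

Oakdale 11, Rivermont 2, Pinehurst 4, Claybrook 5, Stonebridge 3

The standard divisor is 14500/25 = 580.
Standard quotas: Oakdale 10.9121, Rivermont 2.3948, Pinehurst 3.5310, Claybrook 5.4155, Stonebridge 2.7466.
Lower quotas: Oakdale 10, Rivermont 2, Pinehurst 3, Claybrook 5, Stonebridge 2 (sum 22, leaving 3 seats).
Remainders in descending order: Oakdale 0.9121, Stonebridge 0.7466, Pinehurst 0.5310, Claybrook 0.4155, Rivermont 0.3948.
The surplus seats go to Oakdale, Stonebridge, Pinehurst.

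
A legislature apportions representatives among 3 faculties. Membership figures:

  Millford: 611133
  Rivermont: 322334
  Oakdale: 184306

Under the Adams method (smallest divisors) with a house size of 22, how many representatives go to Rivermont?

Standard divisor 1117773/22 ≈ 50807.864; standard quotas: Millford 12.028, Rivermont 6.344, Oakdale 3.628.
Rounding up gives 13, 7, 4 = 24 seats, so the divisor must be adjusted.
With modified divisor 54600: modified quotas Millford 11.193, Rivermont 5.904, Oakdale 3.376.
Rounding up: Millford 12, Rivermont 6, Oakdale 4 (total 22).
Rivermont receives 6.

6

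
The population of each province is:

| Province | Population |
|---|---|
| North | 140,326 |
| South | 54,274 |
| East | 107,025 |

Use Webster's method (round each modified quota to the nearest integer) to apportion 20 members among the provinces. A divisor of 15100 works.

North 9, South 4, East 7

With modified divisor 15100: modified quotas North 9.293, South 3.594, East 7.088.
Rounding to the nearest integer: North 9, South 4, East 7 (total 20).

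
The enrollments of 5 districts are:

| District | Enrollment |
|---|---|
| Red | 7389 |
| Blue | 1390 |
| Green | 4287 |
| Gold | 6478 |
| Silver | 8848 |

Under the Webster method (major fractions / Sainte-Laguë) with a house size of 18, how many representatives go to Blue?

Standard divisor 28392/18 ≈ 1577.333; standard quotas: Red 4.684, Blue 0.881, Green 2.718, Gold 4.107, Silver 5.609.
Rounding to the nearest integer gives 5, 1, 3, 4, 6 = 19 seats, so the divisor must be adjusted.
With modified divisor 1630: modified quotas Red 4.533, Blue 0.853, Green 2.630, Gold 3.974, Silver 5.428.
Rounding to the nearest integer: Red 5, Blue 1, Green 3, Gold 4, Silver 5 (total 18).
Blue receives 1.

1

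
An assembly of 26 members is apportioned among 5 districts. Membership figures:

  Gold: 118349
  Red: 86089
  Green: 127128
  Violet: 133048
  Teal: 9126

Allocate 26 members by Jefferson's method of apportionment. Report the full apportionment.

Standard divisor 473740/26 ≈ 18220.769; standard quotas: Gold 6.495, Red 4.725, Green 6.977, Violet 7.302, Teal 0.501.
Rounding down gives 6, 4, 6, 7, 0 = 23 seats, so the divisor must be adjusted.
With modified divisor 16800: modified quotas Gold 7.045, Red 5.124, Green 7.567, Violet 7.920, Teal 0.543.
Rounding down: Gold 7, Red 5, Green 7, Violet 7, Teal 0 (total 26).

Gold 7; Red 5; Green 7; Violet 7; Teal 0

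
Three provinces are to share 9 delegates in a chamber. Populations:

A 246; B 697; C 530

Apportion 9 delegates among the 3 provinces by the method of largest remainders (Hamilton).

The standard divisor is 1473/9 ≈ 163.667.
Standard quotas: A 1.503, B 4.259, C 3.238.
Lower quotas: A 1, B 4, C 3 (sum 8, leaving 1 seat).
Remainders in descending order: A 0.503, B 0.259, C 0.238.
The surplus seat goes to A.

A 2; B 4; C 3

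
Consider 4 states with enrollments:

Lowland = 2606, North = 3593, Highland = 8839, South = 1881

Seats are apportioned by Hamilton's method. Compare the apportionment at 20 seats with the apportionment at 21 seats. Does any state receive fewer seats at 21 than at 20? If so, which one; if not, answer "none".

At 20 seats: Lowland 3, North 4, Highland 11, South 2.
At 21 seats: Lowland 3, North 5, Highland 11, South 2.
No state's allocation decreased.

none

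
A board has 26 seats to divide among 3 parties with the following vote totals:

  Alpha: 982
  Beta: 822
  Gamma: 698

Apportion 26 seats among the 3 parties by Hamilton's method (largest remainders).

Total 2502; standard divisor 2502/26 ≈ 96.231.
Standard quotas: Alpha 10.205, Beta 8.542, Gamma 7.253.
Lower quotas: Alpha 10, Beta 8, Gamma 7 (sum 25, leaving 1 seat).
Remainders in descending order: Beta 0.542, Gamma 0.253, Alpha 0.205.
The surplus seat goes to Beta.

Alpha 10, Beta 9, Gamma 7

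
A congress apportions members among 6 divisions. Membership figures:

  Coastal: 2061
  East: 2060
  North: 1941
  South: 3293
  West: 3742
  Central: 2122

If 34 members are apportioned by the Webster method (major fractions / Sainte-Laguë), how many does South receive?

7

Standard divisor 15219/34 ≈ 447.618; standard quotas: Coastal 4.604, East 4.602, North 4.336, South 7.357, West 8.360, Central 4.741.
Rounding to the nearest integer gives Coastal 5, East 5, North 4, South 7, West 8, Central 5 — total 34, matching the house size, so no adjustment is needed.
South receives 7.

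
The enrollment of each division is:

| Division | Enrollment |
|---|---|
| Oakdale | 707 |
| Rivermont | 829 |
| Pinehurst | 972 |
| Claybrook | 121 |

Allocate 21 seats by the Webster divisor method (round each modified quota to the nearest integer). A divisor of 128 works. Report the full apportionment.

With modified divisor 128: modified quotas Oakdale 5.523, Rivermont 6.477, Pinehurst 7.594, Claybrook 0.945.
Rounding to the nearest integer: Oakdale 6, Rivermont 6, Pinehurst 8, Claybrook 1 (total 21).

Oakdale=6, Rivermont=6, Pinehurst=8, Claybrook=1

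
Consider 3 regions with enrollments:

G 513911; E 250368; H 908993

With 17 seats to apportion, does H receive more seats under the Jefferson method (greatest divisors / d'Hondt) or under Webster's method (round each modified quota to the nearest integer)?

Jefferson

Jefferson: G 5, E 2, H 10.
Webster: G 5, E 3, H 9.
H gets 10 under Jefferson and 9 under Webster.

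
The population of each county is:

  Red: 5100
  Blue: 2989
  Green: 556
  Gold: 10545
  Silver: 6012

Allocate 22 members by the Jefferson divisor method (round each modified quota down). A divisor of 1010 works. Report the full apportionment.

With modified divisor 1010: modified quotas Red 5.050, Blue 2.959, Green 0.550, Gold 10.441, Silver 5.952.
Rounding down: Red 5, Blue 2, Green 0, Gold 10, Silver 5 (total 22).

Red 5; Blue 2; Green 0; Gold 10; Silver 5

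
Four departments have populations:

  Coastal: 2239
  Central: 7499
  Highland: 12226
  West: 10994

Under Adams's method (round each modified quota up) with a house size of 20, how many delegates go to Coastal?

2

Standard divisor 32958/20 ≈ 1647.9; standard quotas: Coastal 1.359, Central 4.551, Highland 7.419, West 6.672.
Rounding up gives 2, 5, 8, 7 = 22 seats, so the divisor must be adjusted.
With modified divisor 1850: modified quotas Coastal 1.210, Central 4.054, Highland 6.609, West 5.943.
Rounding up: Coastal 2, Central 5, Highland 7, West 6 (total 20).
Coastal receives 2.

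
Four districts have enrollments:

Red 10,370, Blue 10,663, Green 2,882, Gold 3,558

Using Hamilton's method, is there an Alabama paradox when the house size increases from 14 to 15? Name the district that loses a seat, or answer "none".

Green

At 14 seats: Red 5, Blue 5, Green 2, Gold 2.
At 15 seats: Red 6, Blue 6, Green 1, Gold 2.
Green drops from 2 to 1.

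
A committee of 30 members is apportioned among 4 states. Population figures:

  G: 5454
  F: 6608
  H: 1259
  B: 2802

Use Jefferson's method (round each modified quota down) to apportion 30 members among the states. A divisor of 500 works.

G=10; F=13; H=2; B=5

With modified divisor 500: modified quotas G 10.908, F 13.216, H 2.518, B 5.604.
Rounding down: G 10, F 13, H 2, B 5 (total 30).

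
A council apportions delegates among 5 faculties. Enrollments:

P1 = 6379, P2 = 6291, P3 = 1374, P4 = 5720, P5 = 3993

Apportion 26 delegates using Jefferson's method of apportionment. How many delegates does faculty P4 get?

Standard divisor 23757/26 ≈ 913.731; standard quotas: P1 6.981, P2 6.885, P3 1.504, P4 6.260, P5 4.370.
Rounding down gives 6, 6, 1, 6, 4 = 23 seats, so the divisor must be adjusted.
With modified divisor 810: modified quotas P1 7.875, P2 7.767, P3 1.696, P4 7.062, P5 4.930.
Rounding down: P1 7, P2 7, P3 1, P4 7, P5 4 (total 26).
P4 receives 7.

7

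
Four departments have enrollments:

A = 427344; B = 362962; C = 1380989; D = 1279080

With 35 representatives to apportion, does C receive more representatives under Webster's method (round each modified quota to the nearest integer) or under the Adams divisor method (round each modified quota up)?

Webster

Webster: A 4, B 4, C 14, D 13.
Adams: A 5, B 4, C 13, D 13.
C gets 14 under Webster and 13 under Adams.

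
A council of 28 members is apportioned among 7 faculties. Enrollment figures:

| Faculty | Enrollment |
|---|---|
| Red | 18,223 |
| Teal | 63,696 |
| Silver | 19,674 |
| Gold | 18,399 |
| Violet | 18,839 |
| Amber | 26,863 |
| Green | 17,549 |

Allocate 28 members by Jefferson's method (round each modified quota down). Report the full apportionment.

Red: 3; Teal: 10; Silver: 3; Gold: 3; Violet: 3; Amber: 4; Green: 2

Standard divisor 183243/28 ≈ 6544.393; standard quotas: Red 2.785, Teal 9.733, Silver 3.006, Gold 2.811, Violet 2.879, Amber 4.105, Green 2.682.
Rounding down gives 2, 9, 3, 2, 2, 4, 2 = 24 seats, so the divisor must be adjusted.
With modified divisor 6000: modified quotas Red 3.037, Teal 10.616, Silver 3.279, Gold 3.067, Violet 3.140, Amber 4.477, Green 2.925.
Rounding down: Red 3, Teal 10, Silver 3, Gold 3, Violet 3, Amber 4, Green 2 (total 28).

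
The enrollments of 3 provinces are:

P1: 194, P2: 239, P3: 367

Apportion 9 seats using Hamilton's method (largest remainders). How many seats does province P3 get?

The standard divisor is 800/9 ≈ 88.889.
Standard quotas: P1 2.183, P2 2.689, P3 4.129.
Lower quotas: P1 2, P2 2, P3 4 (sum 8, leaving 1 seat).
Remainders in descending order: P2 0.689, P1 0.182, P3 0.129.
The surplus seat goes to P2.
P3 receives 4.

4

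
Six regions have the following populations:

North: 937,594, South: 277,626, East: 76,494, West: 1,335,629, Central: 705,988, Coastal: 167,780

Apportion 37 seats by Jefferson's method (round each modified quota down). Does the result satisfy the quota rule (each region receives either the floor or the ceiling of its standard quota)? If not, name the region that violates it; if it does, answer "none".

Standard quotas: North 9.909, South 2.934, East 0.808, West 14.115, Central 7.461, Coastal 1.773.
Jefferson allocation: North 10, South 3, East 0, West 15, Central 8, Coastal 1.
Every allocation lies between the lower and upper quota.

none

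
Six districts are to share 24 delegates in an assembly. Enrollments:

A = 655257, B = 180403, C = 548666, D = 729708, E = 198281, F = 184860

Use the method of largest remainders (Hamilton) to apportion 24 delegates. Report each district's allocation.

A 6, B 2, C 5, D 7, E 2, F 2

The standard divisor is 2497175/24 ≈ 104048.958.
Standard quotas: A 6.2976, B 1.7338, C 5.2732, D 7.0131, E 1.9057, F 1.7767.
Lower quotas: A 6, B 1, C 5, D 7, E 1, F 1 (sum 21, leaving 3 seats).
Remainders in descending order: E 0.9057, F 0.7767, B 0.7338, A 0.2976, C 0.2732, D 0.0131.
Largest remainders: E, F, B receive the extra seats.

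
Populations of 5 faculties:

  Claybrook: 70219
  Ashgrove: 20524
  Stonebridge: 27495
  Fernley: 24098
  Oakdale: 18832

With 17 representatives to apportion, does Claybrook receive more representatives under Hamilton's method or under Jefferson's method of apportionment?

Jefferson

Hamilton: Claybrook 7, Ashgrove 2, Stonebridge 3, Fernley 3, Oakdale 2.
Jefferson: Claybrook 8, Ashgrove 2, Stonebridge 3, Fernley 2, Oakdale 2.
Claybrook gets 7 under Hamilton and 8 under Jefferson.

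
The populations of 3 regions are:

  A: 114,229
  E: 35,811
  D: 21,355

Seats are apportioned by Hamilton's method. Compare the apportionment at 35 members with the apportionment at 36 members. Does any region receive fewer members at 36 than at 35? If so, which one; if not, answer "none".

At 35 seats: A 23, E 7, D 5.
At 36 seats: A 24, E 8, D 4.
D drops from 5 to 4.

D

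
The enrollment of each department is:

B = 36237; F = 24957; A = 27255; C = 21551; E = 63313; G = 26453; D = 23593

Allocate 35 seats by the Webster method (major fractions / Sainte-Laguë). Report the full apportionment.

B 6, F 4, A 4, C 3, E 10, G 4, D 4

Standard divisor 223359/35 ≈ 6381.686; standard quotas: B 5.678, F 3.911, A 4.271, C 3.377, E 9.921, G 4.145, D 3.697.
Rounding to the nearest integer gives B 6, F 4, A 4, C 3, E 10, G 4, D 4 — total 35, matching the house size, so no adjustment is needed.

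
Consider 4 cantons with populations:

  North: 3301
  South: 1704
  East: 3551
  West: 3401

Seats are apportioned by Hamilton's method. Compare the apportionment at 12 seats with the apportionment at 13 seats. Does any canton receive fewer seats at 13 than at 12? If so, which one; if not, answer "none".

At 12 seats: North 3, South 2, East 4, West 3.
At 13 seats: North 3, South 2, East 4, West 4.
No canton's allocation decreased.

none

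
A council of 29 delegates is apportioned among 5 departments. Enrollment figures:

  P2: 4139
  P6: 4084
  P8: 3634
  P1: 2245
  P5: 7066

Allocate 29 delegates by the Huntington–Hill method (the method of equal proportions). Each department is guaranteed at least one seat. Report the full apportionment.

With divisor 745: modified quotas P2 5.556, P6 5.482, P8 4.878, P1 3.013, P5 9.485.
Geometric-mean thresholds: P2 √(5·6)=5.477, P6 √(5·6)=5.477, P8 √(4·5)=4.472, P1 √(3·4)=3.464, P5 √(9·10)=9.487.
Each quota rounded against its threshold gives P2 6, P6 6, P8 5, P1 3, P5 9 (total 29).

P2 6, P6 6, P8 5, P1 3, P5 9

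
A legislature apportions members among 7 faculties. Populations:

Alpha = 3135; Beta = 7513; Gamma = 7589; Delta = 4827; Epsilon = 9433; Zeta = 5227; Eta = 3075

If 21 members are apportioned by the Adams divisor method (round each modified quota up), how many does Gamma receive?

Standard divisor 40799/21 ≈ 1942.81; standard quotas: Alpha 1.614, Beta 3.867, Gamma 3.906, Delta 2.485, Epsilon 4.855, Zeta 2.690, Eta 1.583.
Rounding up gives 2, 4, 4, 3, 5, 3, 2 = 23 seats, so the divisor must be adjusted.
With modified divisor 2460: modified quotas Alpha 1.274, Beta 3.054, Gamma 3.085, Delta 1.962, Epsilon 3.835, Zeta 2.125, Eta 1.250.
Rounding up: Alpha 2, Beta 4, Gamma 4, Delta 2, Epsilon 4, Zeta 3, Eta 2 (total 21).
Gamma receives 4.

4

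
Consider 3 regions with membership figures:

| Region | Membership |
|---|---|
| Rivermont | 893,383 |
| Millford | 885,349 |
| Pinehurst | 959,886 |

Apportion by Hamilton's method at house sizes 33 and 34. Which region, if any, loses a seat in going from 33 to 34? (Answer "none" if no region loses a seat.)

none

At 33 seats: Rivermont 11, Millford 11, Pinehurst 11.
At 34 seats: Rivermont 11, Millford 11, Pinehurst 12.
No region's allocation decreased.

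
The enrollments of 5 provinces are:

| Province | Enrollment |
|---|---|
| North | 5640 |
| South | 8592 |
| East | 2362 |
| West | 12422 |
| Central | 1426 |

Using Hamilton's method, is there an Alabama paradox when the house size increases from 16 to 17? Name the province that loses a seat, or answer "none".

At 16 seats: North 3, South 4, East 1, West 7, Central 1.
At 17 seats: North 3, South 5, East 1, West 7, Central 1.
No province's allocation decreased.

none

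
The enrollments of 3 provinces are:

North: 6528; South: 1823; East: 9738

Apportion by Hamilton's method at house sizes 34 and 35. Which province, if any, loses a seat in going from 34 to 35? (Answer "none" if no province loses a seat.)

At 34 seats: North 12, South 4, East 18.
At 35 seats: North 13, South 3, East 19.
South drops from 4 to 3.

South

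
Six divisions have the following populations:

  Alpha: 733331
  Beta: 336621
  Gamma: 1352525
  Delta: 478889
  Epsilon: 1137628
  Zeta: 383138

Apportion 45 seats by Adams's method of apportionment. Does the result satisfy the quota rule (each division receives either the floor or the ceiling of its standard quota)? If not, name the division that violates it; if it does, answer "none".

Standard quotas: Alpha 7.462, Beta 3.425, Gamma 13.763, Delta 4.873, Epsilon 11.577, Zeta 3.899.
Adams allocation: Alpha 8, Beta 4, Gamma 13, Delta 5, Epsilon 11, Zeta 4.
Every allocation lies between the lower and upper quota.

none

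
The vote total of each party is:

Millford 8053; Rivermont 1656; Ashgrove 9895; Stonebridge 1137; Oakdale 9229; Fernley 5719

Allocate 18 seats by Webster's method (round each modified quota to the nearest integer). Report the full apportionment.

Millford 4, Rivermont 1, Ashgrove 5, Stonebridge 1, Oakdale 4, Fernley 3

Standard divisor 35689/18 ≈ 1982.722; standard quotas: Millford 4.062, Rivermont 0.835, Ashgrove 4.991, Stonebridge 0.573, Oakdale 4.655, Fernley 2.884.
Rounding to the nearest integer gives 4, 1, 5, 1, 5, 3 = 19 seats, so the divisor must be adjusted.
With modified divisor 2100: modified quotas Millford 3.835, Rivermont 0.789, Ashgrove 4.712, Stonebridge 0.541, Oakdale 4.395, Fernley 2.723.
Rounding to the nearest integer: Millford 4, Rivermont 1, Ashgrove 5, Stonebridge 1, Oakdale 4, Fernley 3 (total 18).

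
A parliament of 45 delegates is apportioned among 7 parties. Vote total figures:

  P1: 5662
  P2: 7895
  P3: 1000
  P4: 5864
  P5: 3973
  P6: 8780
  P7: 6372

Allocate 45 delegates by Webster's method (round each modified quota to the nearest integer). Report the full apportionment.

Standard divisor 39546/45 ≈ 878.8; standard quotas: P1 6.443, P2 8.984, P3 1.138, P4 6.673, P5 4.521, P6 9.991, P7 7.251.
Rounding to the nearest integer gives P1 6, P2 9, P3 1, P4 7, P5 5, P6 10, P7 7 — total 45, matching the house size, so no adjustment is needed.

P1: 6, P2: 9, P3: 1, P4: 7, P5: 5, P6: 10, P7: 7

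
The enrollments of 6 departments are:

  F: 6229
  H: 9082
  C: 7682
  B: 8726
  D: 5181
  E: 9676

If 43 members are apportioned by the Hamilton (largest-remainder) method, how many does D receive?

The standard divisor is 46576/43 ≈ 1083.163.
Standard quotas: F 5.7508, H 8.3847, C 7.0922, B 8.0560, D 4.7832, E 8.9331.
Lower quotas: F 5, H 8, C 7, B 8, D 4, E 8 (sum 40, leaving 3 seats).
Remainders in descending order: E 0.9331, D 0.7832, F 0.7508, H 0.3847, C 0.0922, B 0.0560.
Largest remainders: E, D, F receive the extra seats.
D receives 5.

5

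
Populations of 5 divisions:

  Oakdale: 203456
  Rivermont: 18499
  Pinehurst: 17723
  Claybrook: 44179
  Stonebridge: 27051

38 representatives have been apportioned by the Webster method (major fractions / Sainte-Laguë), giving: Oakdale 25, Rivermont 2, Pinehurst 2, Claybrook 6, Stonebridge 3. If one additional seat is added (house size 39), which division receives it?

Oakdale

Priority for the next seat is population ÷ (current seats + 0.5).
Priorities: Oakdale 7978.667, Rivermont 7399.600, Pinehurst 7089.200, Claybrook 6796.769, Stonebridge 7728.857.
Highest priority: Oakdale.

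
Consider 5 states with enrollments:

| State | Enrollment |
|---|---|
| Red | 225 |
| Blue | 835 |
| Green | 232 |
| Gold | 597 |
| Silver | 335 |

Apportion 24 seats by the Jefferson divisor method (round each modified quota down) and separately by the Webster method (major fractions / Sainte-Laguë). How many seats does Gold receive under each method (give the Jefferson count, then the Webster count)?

Jefferson: Red 2, Blue 9, Green 2, Gold 7, Silver 4.
Webster: Red 2, Blue 9, Green 3, Gold 6, Silver 4.
Gold gets 7 under Jefferson and 6 under Webster.

7 and 6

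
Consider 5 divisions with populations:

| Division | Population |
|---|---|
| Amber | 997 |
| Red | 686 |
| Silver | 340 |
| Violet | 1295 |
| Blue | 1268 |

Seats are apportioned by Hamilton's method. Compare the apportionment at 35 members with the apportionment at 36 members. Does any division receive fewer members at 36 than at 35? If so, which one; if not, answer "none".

At 35 seats: Amber 8, Red 5, Silver 2, Violet 10, Blue 10.
At 36 seats: Amber 8, Red 5, Silver 3, Violet 10, Blue 10.
No division's allocation decreased.

none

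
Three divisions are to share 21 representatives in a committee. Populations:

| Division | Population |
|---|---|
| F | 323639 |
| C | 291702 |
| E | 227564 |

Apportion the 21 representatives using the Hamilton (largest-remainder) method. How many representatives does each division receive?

Standard divisor: 842905 ÷ 21 ≈ 40138.333.
Standard quotas: F 8.0631, C 7.2674, E 5.6695.
Lower quotas: F 8, C 7, E 5 (sum 20, leaving 1 seat).
Remainders in descending order: E 0.6695, C 0.2674, F 0.0631.
Largest remainder: E receives the extra seat.

F 8, C 7, E 6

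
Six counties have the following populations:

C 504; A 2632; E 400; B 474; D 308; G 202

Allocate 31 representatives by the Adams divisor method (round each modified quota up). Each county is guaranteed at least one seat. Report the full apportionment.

C=4; A=17; E=3; B=3; D=2; G=2

Standard divisor 4520/31 ≈ 145.806; standard quotas: C 3.457, A 18.051, E 2.743, B 3.251, D 2.112, G 1.385.
Rounding up gives 4, 19, 3, 4, 3, 2 = 35 seats, so the divisor must be adjusted.
With modified divisor 160: modified quotas C 3.150, A 16.450, E 2.500, B 2.962, D 1.925, G 1.262.
Rounding up: C 4, A 17, E 3, B 3, D 2, G 2 (total 31).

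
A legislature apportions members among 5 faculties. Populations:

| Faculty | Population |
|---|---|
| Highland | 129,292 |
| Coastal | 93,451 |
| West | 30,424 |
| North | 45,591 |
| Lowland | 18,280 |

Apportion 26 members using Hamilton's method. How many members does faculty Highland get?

The standard divisor is 317038/26 ≈ 12193.769.
Standard quotas: Highland 10.6031, Coastal 7.6638, West 2.4950, North 3.7389, Lowland 1.4991.
Lower quotas: Highland 10, Coastal 7, West 2, North 3, Lowland 1 (sum 23, leaving 3 seats).
Remainders in descending order: North 0.7389, Coastal 0.6638, Highland 0.6031, Lowland 0.4991, West 0.4950.
Largest remainders: North, Coastal, Highland receive the extra seats.
Highland receives 11.

11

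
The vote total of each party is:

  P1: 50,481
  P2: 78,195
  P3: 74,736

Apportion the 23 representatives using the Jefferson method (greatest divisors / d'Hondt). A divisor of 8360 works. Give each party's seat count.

With modified divisor 8360: modified quotas P1 6.038, P2 9.353, P3 8.940.
Rounding down: P1 6, P2 9, P3 8 (total 23).

P1: 6; P2: 9; P3: 8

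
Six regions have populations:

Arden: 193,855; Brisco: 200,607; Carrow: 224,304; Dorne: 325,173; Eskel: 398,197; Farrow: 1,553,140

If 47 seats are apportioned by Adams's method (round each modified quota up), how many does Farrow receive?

24

Standard divisor 2895276/47 ≈ 61601.617; standard quotas: Arden 3.147, Brisco 3.257, Carrow 3.641, Dorne 5.279, Eskel 6.464, Farrow 25.213.
Rounding up gives 4, 4, 4, 6, 7, 26 = 51 seats, so the divisor must be adjusted.
With modified divisor 65700: modified quotas Arden 2.951, Brisco 3.053, Carrow 3.414, Dorne 4.949, Eskel 6.061, Farrow 23.640.
Rounding up: Arden 3, Brisco 4, Carrow 4, Dorne 5, Eskel 7, Farrow 24 (total 47).
Farrow receives 24.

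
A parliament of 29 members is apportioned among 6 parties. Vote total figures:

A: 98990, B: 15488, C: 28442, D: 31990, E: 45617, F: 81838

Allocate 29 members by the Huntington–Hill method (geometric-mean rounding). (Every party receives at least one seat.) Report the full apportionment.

With divisor 10685: modified quotas A 9.264, B 1.450, C 2.662, D 2.994, E 4.269, F 7.659.
Geometric-mean thresholds: A √(9·10)=9.487, B √(1·2)=1.414, C √(2·3)=2.449, D √(2·3)=2.449, E √(4·5)=4.472, F √(7·8)=7.483.
Each quota rounded against its threshold gives A 9, B 2, C 3, D 3, E 4, F 8 (total 29).

A: 9, B: 2, C: 3, D: 3, E: 4, F: 8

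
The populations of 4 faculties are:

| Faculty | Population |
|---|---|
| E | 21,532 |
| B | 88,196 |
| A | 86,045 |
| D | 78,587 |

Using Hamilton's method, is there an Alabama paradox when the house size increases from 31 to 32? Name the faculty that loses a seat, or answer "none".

none

At 31 seats: E 2, B 10, A 10, D 9.
At 32 seats: E 3, B 10, A 10, D 9.
No faculty's allocation decreased.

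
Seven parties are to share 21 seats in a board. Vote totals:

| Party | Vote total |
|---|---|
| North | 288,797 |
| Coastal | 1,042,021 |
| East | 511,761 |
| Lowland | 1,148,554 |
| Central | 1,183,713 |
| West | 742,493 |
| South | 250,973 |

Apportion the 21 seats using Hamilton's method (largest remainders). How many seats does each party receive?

North=1; Coastal=4; East=2; Lowland=5; Central=5; West=3; South=1

The standard divisor is 5168312/21 ≈ 246110.095.
Standard quotas: North 1.1734, Coastal 4.2340, East 2.0794, Lowland 4.6668, Central 4.8097, West 3.0169, South 1.0198.
Lower quotas: North 1, Coastal 4, East 2, Lowland 4, Central 4, West 3, South 1 (sum 19, leaving 2 seats).
Remainders in descending order: Central 0.8097, Lowland 0.6668, Coastal 0.2340, North 0.1734, East 0.0794, South 0.0198, West 0.0169.
The surplus seats go to Central, Lowland.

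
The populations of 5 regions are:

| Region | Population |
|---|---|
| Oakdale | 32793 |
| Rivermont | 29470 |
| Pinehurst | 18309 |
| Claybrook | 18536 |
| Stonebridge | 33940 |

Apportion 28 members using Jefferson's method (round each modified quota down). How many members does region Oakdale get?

7

Standard divisor 133048/28 ≈ 4751.714; standard quotas: Oakdale 6.901, Rivermont 6.202, Pinehurst 3.853, Claybrook 3.901, Stonebridge 7.143.
Rounding down gives 6, 6, 3, 3, 7 = 25 seats, so the divisor must be adjusted.
With modified divisor 4400: modified quotas Oakdale 7.453, Rivermont 6.698, Pinehurst 4.161, Claybrook 4.213, Stonebridge 7.714.
Rounding down: Oakdale 7, Rivermont 6, Pinehurst 4, Claybrook 4, Stonebridge 7 (total 28).
Oakdale receives 7.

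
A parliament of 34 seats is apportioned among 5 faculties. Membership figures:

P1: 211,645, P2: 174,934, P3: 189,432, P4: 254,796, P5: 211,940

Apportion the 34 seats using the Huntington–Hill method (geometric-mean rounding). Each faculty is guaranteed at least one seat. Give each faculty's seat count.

With divisor 30983: modified quotas P1 6.831, P2 5.646, P3 6.114, P4 8.224, P5 6.841.
Geometric-mean thresholds: P1 √(6·7)=6.481, P2 √(5·6)=5.477, P3 √(6·7)=6.481, P4 √(8·9)=8.485, P5 √(6·7)=6.481.
Each quota rounded against its threshold gives P1 7, P2 6, P3 6, P4 8, P5 7 (total 34).

P1 7, P2 6, P3 6, P4 8, P5 7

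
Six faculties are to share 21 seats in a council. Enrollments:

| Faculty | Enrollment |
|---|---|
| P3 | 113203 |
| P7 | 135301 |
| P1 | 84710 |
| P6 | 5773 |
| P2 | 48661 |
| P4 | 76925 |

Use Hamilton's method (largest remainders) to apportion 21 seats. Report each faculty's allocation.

Standard divisor: 464573 ÷ 21 ≈ 22122.524.
Standard quotas: P3 5.1171, P7 6.1160, P1 3.8291, P6 0.2610, P2 2.1996, P4 3.4772.
Lower quotas: P3 5, P7 6, P1 3, P6 0, P2 2, P4 3 (sum 19, leaving 2 seats).
Remainders in descending order: P1 0.8291, P4 0.4772, P6 0.2610, P2 0.1996, P3 0.1171, P7 0.1160.
Largest remainders: P1, P4 receive the extra seats.

P3: 5, P7: 6, P1: 4, P6: 0, P2: 2, P4: 4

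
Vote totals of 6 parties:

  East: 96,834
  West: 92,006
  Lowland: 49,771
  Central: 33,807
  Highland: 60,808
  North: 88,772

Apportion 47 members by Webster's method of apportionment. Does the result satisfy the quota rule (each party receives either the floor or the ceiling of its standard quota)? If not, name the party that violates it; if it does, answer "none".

none

Standard quotas: East 10.785, West 10.247, Lowland 5.543, Central 3.765, Highland 6.772, North 9.887.
Webster allocation: East 11, West 10, Lowland 5, Central 4, Highland 7, North 10.
Every allocation lies between the lower and upper quota.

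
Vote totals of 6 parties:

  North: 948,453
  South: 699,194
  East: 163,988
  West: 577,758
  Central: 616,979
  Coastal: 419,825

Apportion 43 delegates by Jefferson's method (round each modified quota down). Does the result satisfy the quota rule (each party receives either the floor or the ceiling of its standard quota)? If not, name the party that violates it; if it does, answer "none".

Standard quotas: North 11.903, South 8.775, East 2.058, West 7.251, Central 7.743, Coastal 5.269.
Jefferson allocation: North 12, South 9, East 2, West 7, Central 8, Coastal 5.
Every allocation lies between the lower and upper quota.

none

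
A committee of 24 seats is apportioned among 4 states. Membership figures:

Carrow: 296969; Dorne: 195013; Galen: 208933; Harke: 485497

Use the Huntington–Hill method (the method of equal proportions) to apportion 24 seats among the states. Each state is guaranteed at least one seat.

Carrow: 6, Dorne: 4, Galen: 4, Harke: 10

With divisor 48947: modified quotas Carrow 6.067, Dorne 3.984, Galen 4.269, Harke 9.919.
Geometric-mean thresholds: Carrow √(6·7)=6.481, Dorne √(3·4)=3.464, Galen √(4·5)=4.472, Harke √(9·10)=9.487.
Each quota rounded against its threshold gives Carrow 6, Dorne 4, Galen 4, Harke 10 (total 24).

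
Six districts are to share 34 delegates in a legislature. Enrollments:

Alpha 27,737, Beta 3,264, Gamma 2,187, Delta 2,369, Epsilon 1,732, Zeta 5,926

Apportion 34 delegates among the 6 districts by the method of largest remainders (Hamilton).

The standard divisor is 43215/34 ≈ 1271.029.
Standard quotas: Alpha 21.8225, Beta 2.5680, Gamma 1.7207, Delta 1.8638, Epsilon 1.3627, Zeta 4.6624.
Lower quotas: Alpha 21, Beta 2, Gamma 1, Delta 1, Epsilon 1, Zeta 4 (sum 30, leaving 4 seats).
Remainders in descending order: Delta 0.8638, Alpha 0.8225, Gamma 0.7207, Zeta 0.6624, Beta 0.5680, Epsilon 0.3627.
The surplus seats go to Delta, Alpha, Gamma, Zeta.

Alpha=22, Beta=2, Gamma=2, Delta=2, Epsilon=1, Zeta=5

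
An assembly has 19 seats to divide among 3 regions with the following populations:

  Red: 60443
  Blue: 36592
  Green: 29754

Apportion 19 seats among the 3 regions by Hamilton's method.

Red: 9, Blue: 6, Green: 4

The standard divisor is 126789/19 ≈ 6673.105.
Standard quotas: Red 9.0577, Blue 5.4835, Green 4.4588.
Lower quotas: Red 9, Blue 5, Green 4 (sum 18, leaving 1 seat).
Remainders in descending order: Blue 0.4835, Green 0.4588, Red 0.0577.
The surplus seat goes to Blue.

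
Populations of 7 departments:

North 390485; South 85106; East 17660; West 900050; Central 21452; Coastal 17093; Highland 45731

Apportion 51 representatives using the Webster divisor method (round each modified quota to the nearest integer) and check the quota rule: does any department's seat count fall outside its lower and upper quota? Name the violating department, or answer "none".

West

Standard quotas: North 13.478, South 2.938, East 0.610, West 31.066, Central 0.740, Coastal 0.590, Highland 1.578.
Webster allocation: North 13, South 3, East 1, West 30, Central 1, Coastal 1, Highland 2.
West has quota 31.066 (lower 31, upper 32) but receives 30 — outside the quota interval.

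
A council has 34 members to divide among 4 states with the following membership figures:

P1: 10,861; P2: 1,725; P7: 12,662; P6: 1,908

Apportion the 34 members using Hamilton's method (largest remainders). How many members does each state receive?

P1 14, P2 2, P7 16, P6 2

Standard divisor: 27156 ÷ 34 ≈ 798.706.
Standard quotas: P1 13.5982, P2 2.1597, P7 15.8531, P6 2.3889.
Lower quotas: P1 13, P2 2, P7 15, P6 2 (sum 32, leaving 2 seats).
Remainders in descending order: P7 0.8531, P1 0.5982, P6 0.3889, P2 0.1597.
The surplus seats go to P7, P1.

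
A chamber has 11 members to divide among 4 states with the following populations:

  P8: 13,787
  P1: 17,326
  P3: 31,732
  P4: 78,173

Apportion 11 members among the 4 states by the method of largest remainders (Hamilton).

Total 141018; standard divisor 141018/11 ≈ 12819.818.
Standard quotas: P8 1.0754, P1 1.3515, P3 2.4752, P4 6.0978.
Lower quotas: P8 1, P1 1, P3 2, P4 6 (sum 10, leaving 1 seat).
Remainders in descending order: P3 0.4752, P1 0.3515, P4 0.0978, P8 0.0754.
The surplus seat goes to P3.

P8 1, P1 1, P3 3, P4 6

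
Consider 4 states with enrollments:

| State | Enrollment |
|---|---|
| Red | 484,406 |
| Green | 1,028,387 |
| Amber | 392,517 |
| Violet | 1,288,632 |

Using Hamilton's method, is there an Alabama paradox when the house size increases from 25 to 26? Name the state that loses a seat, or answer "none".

At 25 seats: Red 4, Green 8, Amber 3, Violet 10.
At 26 seats: Red 4, Green 8, Amber 3, Violet 11.
No state's allocation decreased.

none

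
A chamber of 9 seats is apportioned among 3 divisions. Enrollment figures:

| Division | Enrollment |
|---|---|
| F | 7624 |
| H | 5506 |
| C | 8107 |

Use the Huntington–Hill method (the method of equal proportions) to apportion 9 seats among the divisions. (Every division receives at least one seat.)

With divisor 2294: modified quotas F 3.323, H 2.400, C 3.534.
Geometric-mean thresholds: F √(3·4)=3.464, H √(2·3)=2.449, C √(3·4)=3.464.
Each quota rounded against its threshold gives F 3, H 2, C 4 (total 9).

F: 3, H: 2, C: 4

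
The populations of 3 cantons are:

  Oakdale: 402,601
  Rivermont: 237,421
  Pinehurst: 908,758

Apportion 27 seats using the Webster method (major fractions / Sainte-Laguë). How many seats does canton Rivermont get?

4

Standard divisor 1548780/27 ≈ 57362.222; standard quotas: Oakdale 7.019, Rivermont 4.139, Pinehurst 15.842.
Rounding to the nearest integer gives Oakdale 7, Rivermont 4, Pinehurst 16 — total 27, matching the house size, so no adjustment is needed.
Rivermont receives 4.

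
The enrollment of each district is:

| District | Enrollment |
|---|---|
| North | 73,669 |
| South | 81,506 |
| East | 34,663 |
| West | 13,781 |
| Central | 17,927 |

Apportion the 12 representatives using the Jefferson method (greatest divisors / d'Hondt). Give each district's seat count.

North: 4; South: 5; East: 2; West: 0; Central: 1

Standard divisor 221546/12 ≈ 18462.167; standard quotas: North 3.990, South 4.415, East 1.878, West 0.746, Central 0.971.
Rounding down gives 3, 4, 1, 0, 0 = 8 seats, so the divisor must be adjusted.
With modified divisor 15500: modified quotas North 4.753, South 5.258, East 2.236, West 0.889, Central 1.157.
Rounding down: North 4, South 5, East 2, West 0, Central 1 (total 12).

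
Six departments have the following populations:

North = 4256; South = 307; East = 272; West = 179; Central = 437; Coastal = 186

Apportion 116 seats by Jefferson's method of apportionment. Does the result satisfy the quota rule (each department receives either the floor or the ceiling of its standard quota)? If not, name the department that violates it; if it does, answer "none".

North

Standard quotas: North 87.581, South 6.318, East 5.597, West 3.684, Central 8.993, Coastal 3.828.
Jefferson allocation: North 90, South 6, East 5, West 3, Central 9, Coastal 3.
North has quota 87.581 (lower 87, upper 88) but receives 90 — outside the quota interval.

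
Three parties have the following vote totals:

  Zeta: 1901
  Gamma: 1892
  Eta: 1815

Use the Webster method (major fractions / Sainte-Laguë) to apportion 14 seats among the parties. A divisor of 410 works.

Zeta 5, Gamma 5, Eta 4

With modified divisor 410: modified quotas Zeta 4.637, Gamma 4.615, Eta 4.427.
Rounding to the nearest integer: Zeta 5, Gamma 5, Eta 4 (total 14).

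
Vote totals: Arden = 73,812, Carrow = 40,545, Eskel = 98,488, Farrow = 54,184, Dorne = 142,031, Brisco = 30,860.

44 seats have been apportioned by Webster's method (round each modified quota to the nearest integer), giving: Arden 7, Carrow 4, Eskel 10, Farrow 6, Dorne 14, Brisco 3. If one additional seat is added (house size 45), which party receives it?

Arden

Priority for the next seat is population ÷ (current seats + 0.5).
Priorities: Arden 9841.600, Carrow 9010.000, Eskel 9379.810, Farrow 8336.000, Dorne 9795.241, Brisco 8817.143.
Highest priority: Arden.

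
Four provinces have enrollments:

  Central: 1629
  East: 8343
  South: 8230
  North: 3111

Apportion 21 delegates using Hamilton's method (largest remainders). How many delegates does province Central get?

Total 21313; standard divisor 21313/21 ≈ 1014.905.
Standard quotas: Central 1.6051, East 8.2205, South 8.1091, North 3.0653.
Lower quotas: Central 1, East 8, South 8, North 3 (sum 20, leaving 1 seat).
Remainders in descending order: Central 0.6051, East 0.2205, South 0.1091, North 0.0653.
The surplus seat goes to Central.
Central receives 2.

2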